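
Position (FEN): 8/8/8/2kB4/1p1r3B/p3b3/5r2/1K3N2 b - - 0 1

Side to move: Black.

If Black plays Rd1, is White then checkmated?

After Rd1: white king on b1; in check: yes, from the black rook on d1.
King squares — a1: attacked by Rd1; c1: attacked by Rd1; a2: attacked by Rf2; b2: attacked by Rf2; c2: attacked by Rf2.
White has no legal moves → checkmate.

yes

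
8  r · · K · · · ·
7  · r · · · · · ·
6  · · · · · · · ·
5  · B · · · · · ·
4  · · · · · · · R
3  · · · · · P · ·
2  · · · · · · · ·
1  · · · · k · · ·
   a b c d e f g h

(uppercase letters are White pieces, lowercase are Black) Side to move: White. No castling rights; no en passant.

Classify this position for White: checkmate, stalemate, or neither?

White to move; white king on d8.
In check: yes, from the black rook on a8.
King squares — c7: attacked by Rb7; d7: attacked by Rb7; e7: attacked by Rb7; c8: attacked by Ra8; e8: attacked by Ra8.
Legal moves for White: none.
In check with no legal moves → checkmate.

checkmate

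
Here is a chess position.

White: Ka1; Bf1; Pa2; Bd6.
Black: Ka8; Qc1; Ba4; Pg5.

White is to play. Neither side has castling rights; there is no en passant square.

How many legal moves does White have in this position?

0

White to move; king on a1.
In check: yes, from the black queen on c1.
Legal moves: none.
Count: 0.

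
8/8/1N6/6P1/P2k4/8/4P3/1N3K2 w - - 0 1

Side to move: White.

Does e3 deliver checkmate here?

After e3: black king on d4; in check: yes, from the white pawn on e3.
Black has 5 legal replies: Ke5, Kc5, Ke4, Kxe3, Kd3.
In check but a legal move exists → not checkmate.

no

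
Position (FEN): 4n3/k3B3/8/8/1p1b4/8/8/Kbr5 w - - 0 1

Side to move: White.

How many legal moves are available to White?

White to move; king on a1.
In check: yes, from the black bishop on d4.
Legal moves: none.
Count: 0.

0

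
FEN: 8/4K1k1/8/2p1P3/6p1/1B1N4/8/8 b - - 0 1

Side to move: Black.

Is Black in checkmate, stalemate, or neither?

Black to move; black king on g7.
In check: no.
Legal moves for Black: Kh8, Kh7, Kh6, Kg6, c4, g3.
Black has 6 legal moves and is not in check → neither.

neither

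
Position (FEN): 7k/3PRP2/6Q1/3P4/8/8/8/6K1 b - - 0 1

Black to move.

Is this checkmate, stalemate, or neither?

stalemate

Black to move; black king on h8.
In check: no.
King squares — g7: attacked by Qg6; h7: attacked by Qg6; g8: attacked by Qg6.
Legal moves for Black: none.
Not in check and no legal moves → stalemate.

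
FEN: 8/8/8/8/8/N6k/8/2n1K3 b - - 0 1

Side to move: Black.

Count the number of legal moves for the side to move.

9

Black to move; king on h3.
In check: no.
Legal moves: Kh4, Kg4, Kg3, Kh2, Kg2, Nd3+, Nb3, Ne2, Na2.
Count: 9.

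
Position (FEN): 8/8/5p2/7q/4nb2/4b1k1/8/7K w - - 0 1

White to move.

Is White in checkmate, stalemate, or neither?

checkmate

White to move; white king on h1.
In check: yes, from the black queen on h5.
King squares — g1: attacked by Be3; g2: attacked by Kg3; h2: attacked by Kg3.
Legal moves for White: none.
In check with no legal moves → checkmate.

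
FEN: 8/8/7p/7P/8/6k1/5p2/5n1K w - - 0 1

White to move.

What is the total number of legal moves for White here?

White to move; king on h1.
In check: no.
Legal moves: none.
Count: 0.

0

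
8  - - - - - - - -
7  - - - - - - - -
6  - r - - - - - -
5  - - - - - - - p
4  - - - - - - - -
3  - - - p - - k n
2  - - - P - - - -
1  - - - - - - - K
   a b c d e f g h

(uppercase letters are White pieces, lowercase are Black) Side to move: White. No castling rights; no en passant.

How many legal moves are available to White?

White to move; king on h1.
In check: no.
Legal moves: none.
Count: 0.

0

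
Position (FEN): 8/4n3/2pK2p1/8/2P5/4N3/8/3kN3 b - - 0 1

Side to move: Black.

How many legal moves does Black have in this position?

4

Black to move; king on d1.
In check: yes, from the white knight on e3.
Legal moves: Ke2, Kd2, Kxe1, Kc1.
Count: 4.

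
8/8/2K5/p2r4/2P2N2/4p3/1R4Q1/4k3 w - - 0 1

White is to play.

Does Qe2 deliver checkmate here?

After Qe2: black king on e1; in check: yes, from the white queen on e2.
King squares — d1: attacked by Qe2; f1: attacked by Qe2; d2: attacked by Rb2; e2: attacked by Rb2; f2: attacked by Qe2.
Black has no legal moves → checkmate.

yes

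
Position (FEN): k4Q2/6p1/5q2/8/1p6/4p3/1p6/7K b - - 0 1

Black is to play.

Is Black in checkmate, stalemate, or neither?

neither

Black to move; black king on a8.
In check: yes, from the white queen on f8.
Legal moves for Black: Kb7, Ka7, Qxf8, Qd8.
Black is in check but has 4 legal moves → neither.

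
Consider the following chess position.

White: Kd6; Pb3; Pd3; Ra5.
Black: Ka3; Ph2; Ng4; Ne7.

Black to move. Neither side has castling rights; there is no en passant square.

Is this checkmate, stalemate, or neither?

neither

Black to move; black king on a3.
In check: yes, from the white rook on a5.
King squares — a2: attacked by Ra5; b2: available; b3: available; a4: attacked by Pb3; b4: available.
Legal moves for Black: Kb4, Kxb3, Kb2.
Black is in check but has 3 legal moves → neither.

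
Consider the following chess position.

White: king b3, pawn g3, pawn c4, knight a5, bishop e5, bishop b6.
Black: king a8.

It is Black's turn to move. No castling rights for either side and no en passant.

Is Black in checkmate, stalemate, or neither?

Black to move; black king on a8.
In check: no.
King squares — a7: attacked by Bb6; b7: attacked by Na5; b8: attacked by Be5.
Legal moves for Black: none.
Not in check and no legal moves → stalemate.

stalemate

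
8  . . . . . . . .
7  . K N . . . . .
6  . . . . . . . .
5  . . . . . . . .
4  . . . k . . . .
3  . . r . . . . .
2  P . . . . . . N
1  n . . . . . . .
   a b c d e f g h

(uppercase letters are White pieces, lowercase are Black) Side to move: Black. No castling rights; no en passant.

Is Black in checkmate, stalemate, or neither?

Black to move; black king on d4.
In check: no.
Legal moves for Black include: Ke5, Kc5, Ke4, Kc4, Ke3, Kd3, Rxc7+, Rc6, Rc5, Rc4, Rh3, Rg3, Rf3, Re3, Rd3, Rb3+, Ra3, Rc2, ... (list truncated; more exist).
Black has legal moves and is not in check → neither.

neither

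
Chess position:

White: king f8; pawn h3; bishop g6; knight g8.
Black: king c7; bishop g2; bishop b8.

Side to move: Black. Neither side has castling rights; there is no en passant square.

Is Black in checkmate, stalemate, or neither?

neither

Black to move; black king on c7.
In check: no.
Legal moves for Black: Ba7, Kd8, Kc8, Kd7, Kb7, Kd6, Kc6, Kb6, Ba8, Bb7, Bc6, Bd5, Be4, Bxh3, Bf3, Bh1, Bf1.
Black has 17 legal moves and is not in check → neither.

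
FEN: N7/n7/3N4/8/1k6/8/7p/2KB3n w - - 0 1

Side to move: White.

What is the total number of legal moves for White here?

White to move; king on c1.
In check: no.
Legal moves: Nc7, Nb6, Ne8, Nc8, Nf7, Nb7, Nf5, Nb5, Ne4, Nc4, Bh5, Bg4, Ba4, Bf3, Bb3, Be2, Bc2, Kd2, Kc2, Kb2, Kb1.
Count: 21.

21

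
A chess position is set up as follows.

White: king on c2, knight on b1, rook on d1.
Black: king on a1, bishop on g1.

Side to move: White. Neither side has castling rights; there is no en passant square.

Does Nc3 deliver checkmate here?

yes

After Nc3: black king on a1; in check: yes, from the white rook on d1.
King squares — b1: attacked by Rd1; a2: attacked by Nc3; b2: attacked by Kc2.
Black has no legal moves → checkmate.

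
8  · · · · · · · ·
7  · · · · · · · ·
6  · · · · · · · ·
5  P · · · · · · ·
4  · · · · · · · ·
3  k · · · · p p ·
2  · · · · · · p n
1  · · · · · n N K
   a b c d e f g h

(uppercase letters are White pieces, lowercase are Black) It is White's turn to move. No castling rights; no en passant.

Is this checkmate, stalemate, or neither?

checkmate

White to move; white king on h1.
In check: yes, from the black pawn on g2.
King squares — g1: own knight; g2: attacked by Pf3; h2: attacked by Nf1.
Legal moves for White: none.
In check with no legal moves → checkmate.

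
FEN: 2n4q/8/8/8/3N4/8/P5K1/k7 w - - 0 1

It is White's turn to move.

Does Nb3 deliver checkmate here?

no

After Nb3: black king on a1; in check: yes, from the white knight on b3.
Black has 3 legal replies: Kb2, Kxa2, Kb1.
In check but a legal move exists → not checkmate.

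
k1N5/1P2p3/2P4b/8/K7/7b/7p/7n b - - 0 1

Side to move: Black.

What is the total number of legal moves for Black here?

Black to move; king on a8.
In check: yes, from the white pawn on b7.
Legal moves: Kb8.
Count: 1.

1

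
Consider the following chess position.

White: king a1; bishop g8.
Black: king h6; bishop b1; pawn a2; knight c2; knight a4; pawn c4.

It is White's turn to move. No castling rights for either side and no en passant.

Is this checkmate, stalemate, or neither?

White to move; white king on a1.
In check: yes, from the black knight on c2.
King squares — b1: attacked by Pa2; a2: attacked by Bb1; b2: attacked by Na4.
Legal moves for White: none.
In check with no legal moves → checkmate.

checkmate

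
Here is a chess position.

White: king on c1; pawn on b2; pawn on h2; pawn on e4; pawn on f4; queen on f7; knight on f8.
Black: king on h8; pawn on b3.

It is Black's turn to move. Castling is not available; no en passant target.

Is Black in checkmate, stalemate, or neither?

stalemate

Black to move; black king on h8.
In check: no.
King squares — g7: attacked by Qf7; h7: attacked by Qf7; g8: attacked by Qf7.
Legal moves for Black: none.
Not in check and no legal moves → stalemate.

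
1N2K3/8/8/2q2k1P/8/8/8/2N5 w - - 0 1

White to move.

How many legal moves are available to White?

11

White to move; king on e8.
In check: no.
Legal moves: Kd8, Kf7, Kd7, Nd7, Nc6, Na6, Nd3, Nb3, Ne2, Na2, h6.
Count: 11.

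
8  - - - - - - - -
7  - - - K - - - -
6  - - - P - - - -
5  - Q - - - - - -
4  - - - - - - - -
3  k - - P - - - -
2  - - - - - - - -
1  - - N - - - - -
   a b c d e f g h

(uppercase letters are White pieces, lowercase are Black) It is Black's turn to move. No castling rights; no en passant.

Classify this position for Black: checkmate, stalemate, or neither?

Black to move; black king on a3.
In check: no.
King squares — a2: attacked by Nc1; b2: attacked by Qb5; b3: attacked by Nc1; a4: attacked by Qb5; b4: attacked by Qb5.
Legal moves for Black: none.
Not in check and no legal moves → stalemate.

stalemate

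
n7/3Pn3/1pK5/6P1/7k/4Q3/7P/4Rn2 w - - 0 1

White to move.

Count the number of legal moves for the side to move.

4

White to move; king on c6.
In check: yes, from the black knight on e7.
Legal moves: Kb7, Kd6, Kb5, Qxe7.
Count: 4.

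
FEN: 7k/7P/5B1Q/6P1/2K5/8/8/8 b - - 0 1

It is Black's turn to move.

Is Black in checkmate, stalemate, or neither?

checkmate

Black to move; black king on h8.
In check: yes, from the white bishop on f6.
King squares — g7: attacked by Bf6; h7: attacked by Qh6; g8: attacked by Ph7.
Legal moves for Black: none.
In check with no legal moves → checkmate.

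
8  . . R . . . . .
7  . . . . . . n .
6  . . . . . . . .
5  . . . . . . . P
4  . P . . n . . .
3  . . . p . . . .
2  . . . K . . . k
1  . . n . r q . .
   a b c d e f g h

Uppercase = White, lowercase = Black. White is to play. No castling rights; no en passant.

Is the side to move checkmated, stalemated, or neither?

White to move; white king on d2.
In check: yes, from the black knight on e4.
King squares — c1: attacked by Re1; d1: attacked by Re1; e1: attacked by Qf1; c2: attacked by Pd3; e2: attacked by Nc1; c3: attacked by Ne4; d3: attacked by Nc1; e3: attacked by Re1.
Legal moves for White: none.
In check with no legal moves → checkmate.

checkmate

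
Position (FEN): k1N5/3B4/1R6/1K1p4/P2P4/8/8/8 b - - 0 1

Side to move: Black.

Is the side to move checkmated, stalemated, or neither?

Black to move; black king on a8.
In check: no.
King squares — a7: attacked by Nc8; b7: attacked by Rb6; b8: attacked by Rb6.
Legal moves for Black: none.
Not in check and no legal moves → stalemate.

stalemate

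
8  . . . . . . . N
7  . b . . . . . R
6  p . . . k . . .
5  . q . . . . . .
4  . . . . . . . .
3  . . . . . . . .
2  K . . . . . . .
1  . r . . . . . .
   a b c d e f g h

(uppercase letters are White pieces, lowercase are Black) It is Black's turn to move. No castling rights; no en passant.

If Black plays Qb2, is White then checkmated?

yes

After Qb2: white king on a2; in check: yes, from the black queen on b2.
King squares — a1: attacked by Rb1; b1: attacked by Qb2; b2: attacked by Rb1; a3: attacked by Qb2; b3: attacked by Qb2.
White has no legal moves → checkmate.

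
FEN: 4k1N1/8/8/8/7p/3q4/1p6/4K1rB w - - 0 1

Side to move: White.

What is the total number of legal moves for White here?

White to move; king on e1.
In check: yes, from the black rook on g1.
Legal moves: Kf2.
Count: 1.

1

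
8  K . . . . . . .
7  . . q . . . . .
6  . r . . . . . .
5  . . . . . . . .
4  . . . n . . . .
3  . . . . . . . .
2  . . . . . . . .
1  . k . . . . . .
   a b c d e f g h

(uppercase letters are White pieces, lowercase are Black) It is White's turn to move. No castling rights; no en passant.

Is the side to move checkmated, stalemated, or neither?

stalemate

White to move; white king on a8.
In check: no.
King squares — a7: attacked by Qc7; b7: attacked by Rb6; b8: attacked by Rb6.
Legal moves for White: none.
Not in check and no legal moves → stalemate.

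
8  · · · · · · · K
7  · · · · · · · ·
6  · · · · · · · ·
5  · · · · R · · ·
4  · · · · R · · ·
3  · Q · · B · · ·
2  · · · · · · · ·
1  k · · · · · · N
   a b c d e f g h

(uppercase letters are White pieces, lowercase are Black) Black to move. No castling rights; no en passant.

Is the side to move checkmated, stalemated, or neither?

Black to move; black king on a1.
In check: no.
King squares — b1: attacked by Qb3; a2: attacked by Qb3; b2: attacked by Qb3.
Legal moves for Black: none.
Not in check and no legal moves → stalemate.

stalemate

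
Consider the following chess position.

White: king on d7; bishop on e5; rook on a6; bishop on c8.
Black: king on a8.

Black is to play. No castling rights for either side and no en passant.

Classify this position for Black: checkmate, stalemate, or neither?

checkmate

Black to move; black king on a8.
In check: yes, from the white rook on a6.
King squares — a7: attacked by Ra6; b7: attacked by Bc8; b8: attacked by Be5.
Legal moves for Black: none.
In check with no legal moves → checkmate.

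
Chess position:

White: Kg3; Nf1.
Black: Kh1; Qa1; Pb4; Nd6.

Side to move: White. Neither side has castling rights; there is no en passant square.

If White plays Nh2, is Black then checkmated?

After Nh2: black king on h1; in check: no.
Black is not in check, so this cannot be checkmate.

no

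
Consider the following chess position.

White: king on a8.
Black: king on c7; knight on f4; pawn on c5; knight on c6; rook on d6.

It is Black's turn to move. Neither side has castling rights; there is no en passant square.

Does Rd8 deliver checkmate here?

After Rd8: white king on a8; in check: yes, from the black rook on d8.
King squares — a7: attacked by Nc6; b7: attacked by Kc7; b8: attacked by Nc6.
White has no legal moves → checkmate.

yes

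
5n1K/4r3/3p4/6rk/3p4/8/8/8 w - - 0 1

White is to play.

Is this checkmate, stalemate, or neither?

stalemate

White to move; white king on h8.
In check: no.
King squares — g7: attacked by Rg5; h7: attacked by Re7; g8: attacked by Rg5.
Legal moves for White: none.
Not in check and no legal moves → stalemate.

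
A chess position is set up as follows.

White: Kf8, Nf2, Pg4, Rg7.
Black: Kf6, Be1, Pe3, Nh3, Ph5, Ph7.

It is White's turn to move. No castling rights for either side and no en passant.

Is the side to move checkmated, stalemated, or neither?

neither

White to move; white king on f8.
In check: no.
Legal moves for White include: Kg8, Ke8, Rg8, Rxh7, Rf7+, Re7, Rd7, Rc7, Rb7, Ra7, Rg6+, Rg5, Ne4+, Nxh3, Nd3, Nh1, Nd1, gxh5, ... (list truncated; more exist).
White has legal moves and is not in check → neither.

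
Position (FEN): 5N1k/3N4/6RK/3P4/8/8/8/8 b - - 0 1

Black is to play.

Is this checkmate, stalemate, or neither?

Black to move; black king on h8.
In check: no.
King squares — g7: attacked by Rg6; h7: attacked by Kh6; g8: attacked by Rg6.
Legal moves for Black: none.
Not in check and no legal moves → stalemate.

stalemate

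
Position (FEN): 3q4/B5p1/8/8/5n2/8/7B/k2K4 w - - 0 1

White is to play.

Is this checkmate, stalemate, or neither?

neither

White to move; white king on d1.
In check: yes, from the black queen on d8.
King squares — c1: available; e1: available; c2: available; d2: attacked by Qd8; e2: attacked by Nf4.
Legal moves for White: Kc2, Ke1, Kc1, Bd4+.
White is in check but has 4 legal moves → neither.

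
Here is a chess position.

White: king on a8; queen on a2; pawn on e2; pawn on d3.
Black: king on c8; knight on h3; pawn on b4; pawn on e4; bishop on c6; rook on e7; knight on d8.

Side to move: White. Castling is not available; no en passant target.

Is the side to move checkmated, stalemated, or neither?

checkmate

White to move; white king on a8.
In check: yes, from the black bishop on c6.
King squares — a7: attacked by Re7; b7: attacked by Bc6; b8: attacked by Kc8.
Legal moves for White: none.
In check with no legal moves → checkmate.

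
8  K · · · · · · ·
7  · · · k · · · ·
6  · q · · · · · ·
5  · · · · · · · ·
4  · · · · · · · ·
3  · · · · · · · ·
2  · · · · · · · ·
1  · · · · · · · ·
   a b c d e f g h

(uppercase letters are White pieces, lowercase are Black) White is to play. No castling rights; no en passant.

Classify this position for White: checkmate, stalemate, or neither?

White to move; white king on a8.
In check: no.
King squares — a7: attacked by Qb6; b7: attacked by Qb6; b8: attacked by Qb6.
Legal moves for White: none.
Not in check and no legal moves → stalemate.

stalemate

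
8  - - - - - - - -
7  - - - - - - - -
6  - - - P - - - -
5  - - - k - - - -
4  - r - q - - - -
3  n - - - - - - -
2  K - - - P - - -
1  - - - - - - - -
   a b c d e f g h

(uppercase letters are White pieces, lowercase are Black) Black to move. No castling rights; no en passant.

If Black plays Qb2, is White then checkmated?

After Qb2: white king on a2; in check: yes, from the black queen on b2.
King squares — a1: attacked by Qb2; b1: attacked by Qb2; b2: attacked by Rb4; a3: attacked by Qb2; b3: attacked by Qb2.
White has no legal moves → checkmate.

yes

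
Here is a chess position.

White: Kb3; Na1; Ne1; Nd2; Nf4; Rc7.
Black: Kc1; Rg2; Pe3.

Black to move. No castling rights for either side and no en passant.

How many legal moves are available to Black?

Black to move; king on c1.
In check: yes, from the white rook on c7.
Legal moves: Kxd2, Kd1.
Count: 2.

2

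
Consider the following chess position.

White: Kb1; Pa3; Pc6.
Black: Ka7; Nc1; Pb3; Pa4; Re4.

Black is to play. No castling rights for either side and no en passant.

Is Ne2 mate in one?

After Ne2: white king on b1; in check: no.
White is not in check, so this cannot be checkmate.

no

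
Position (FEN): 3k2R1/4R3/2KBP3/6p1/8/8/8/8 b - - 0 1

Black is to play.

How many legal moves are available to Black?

0

Black to move; king on d8.
In check: yes, from the white rook on g8.
Legal moves: none.
Count: 0.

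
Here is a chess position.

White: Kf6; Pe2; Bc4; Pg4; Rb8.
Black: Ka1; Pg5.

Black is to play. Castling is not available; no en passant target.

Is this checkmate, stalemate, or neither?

Black to move; black king on a1.
In check: no.
King squares — b1: attacked by Rb8; a2: attacked by Bc4; b2: attacked by Rb8.
Legal moves for Black: none.
Not in check and no legal moves → stalemate.

stalemate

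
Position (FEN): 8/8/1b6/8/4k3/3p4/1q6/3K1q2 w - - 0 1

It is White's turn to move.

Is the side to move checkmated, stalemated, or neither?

checkmate

White to move; white king on d1.
In check: yes, from the black queen on f1.
King squares — c1: attacked by Qf1; e1: attacked by Qf1; c2: attacked by Qb2; d2: attacked by Qb2; e2: attacked by Qf1.
Legal moves for White: none.
In check with no legal moves → checkmate.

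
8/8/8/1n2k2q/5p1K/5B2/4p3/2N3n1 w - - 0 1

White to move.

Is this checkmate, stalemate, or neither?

neither

White to move; white king on h4.
In check: yes, from the black queen on h5.
Legal moves for White: Kxh5, Bxh5.
White is in check but has 2 legal moves → neither.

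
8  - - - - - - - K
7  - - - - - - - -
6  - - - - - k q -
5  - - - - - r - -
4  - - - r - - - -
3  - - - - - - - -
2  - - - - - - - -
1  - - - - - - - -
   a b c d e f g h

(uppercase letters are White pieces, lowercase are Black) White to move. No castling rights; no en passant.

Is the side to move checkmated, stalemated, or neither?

stalemate

White to move; white king on h8.
In check: no.
King squares — g7: attacked by Kf6; h7: attacked by Qg6; g8: attacked by Qg6.
Legal moves for White: none.
Not in check and no legal moves → stalemate.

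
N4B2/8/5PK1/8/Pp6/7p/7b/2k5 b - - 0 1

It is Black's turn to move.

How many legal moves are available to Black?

13

Black to move; king on c1.
In check: no.
Legal moves: Bb8, Bc7, Bd6, Be5, Bf4, Bg3, Bg1, Kd2, Kc2, Kb2, Kd1, Kb1, b3.
Count: 13.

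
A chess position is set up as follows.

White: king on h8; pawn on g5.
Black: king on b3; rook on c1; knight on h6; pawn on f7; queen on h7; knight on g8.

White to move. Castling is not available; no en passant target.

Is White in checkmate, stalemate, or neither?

White to move; white king on h8.
In check: yes, from the black queen on h7.
Legal moves for White: Kxh7.
White is in check but has 1 legal move → neither.

neither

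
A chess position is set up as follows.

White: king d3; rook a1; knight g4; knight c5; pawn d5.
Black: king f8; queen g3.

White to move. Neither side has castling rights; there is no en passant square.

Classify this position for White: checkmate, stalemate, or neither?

White to move; white king on d3.
In check: yes, from the black queen on g3.
King squares — c2: available; d2: available; e2: available; c3: attacked by Qg3; e3: attacked by Qg3; c4: available; d4: available; e4: available.
Legal moves for White: Ke4, Kd4, Kc4, Ke2, Kd2, Kc2, Ne3.
White is in check but has 7 legal moves → neither.

neither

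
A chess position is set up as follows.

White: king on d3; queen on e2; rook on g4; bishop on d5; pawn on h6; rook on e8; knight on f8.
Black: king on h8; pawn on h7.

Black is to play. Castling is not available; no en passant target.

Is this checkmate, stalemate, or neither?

Black to move; black king on h8.
In check: no.
King squares — g7: attacked by Rg4; h7: own pawn; g8: attacked by Rg4.
Legal moves for Black: none.
Not in check and no legal moves → stalemate.

stalemate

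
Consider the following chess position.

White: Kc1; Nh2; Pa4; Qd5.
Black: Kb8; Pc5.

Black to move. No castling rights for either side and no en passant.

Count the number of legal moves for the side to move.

Black to move; king on b8.
In check: no.
Legal moves: Kc8, Kc7, Ka7, c4.
Count: 4.

4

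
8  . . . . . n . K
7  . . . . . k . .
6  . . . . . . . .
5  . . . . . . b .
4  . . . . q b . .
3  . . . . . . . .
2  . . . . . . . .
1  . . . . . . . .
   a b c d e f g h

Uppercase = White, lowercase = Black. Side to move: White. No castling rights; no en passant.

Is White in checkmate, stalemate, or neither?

stalemate

White to move; white king on h8.
In check: no.
King squares — g7: attacked by Kf7; h7: attacked by Qe4; g8: attacked by Kf7.
Legal moves for White: none.
Not in check and no legal moves → stalemate.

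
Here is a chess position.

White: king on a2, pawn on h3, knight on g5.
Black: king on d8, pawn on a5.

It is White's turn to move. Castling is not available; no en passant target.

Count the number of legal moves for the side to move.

White to move; king on a2.
In check: no.
Legal moves: Nh7, Nf7+, Ne6+, Ne4, Nf3, Kb3, Ka3, Kb2, Kb1, Ka1, h4.
Count: 11.

11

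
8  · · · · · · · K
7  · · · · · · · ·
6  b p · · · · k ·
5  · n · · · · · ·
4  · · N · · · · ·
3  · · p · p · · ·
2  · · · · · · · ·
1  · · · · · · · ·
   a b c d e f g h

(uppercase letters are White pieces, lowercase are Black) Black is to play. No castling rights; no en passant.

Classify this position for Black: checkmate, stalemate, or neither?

Black to move; black king on g6.
In check: no.
Legal moves for Black: Kf7, Kh6, Kf6, Kh5, Kg5, Kf5, Bc8, Bb7, Nc7, Na7, Nd6, Nd4, Na3, e2, c2.
Black has 15 legal moves and is not in check → neither.

neither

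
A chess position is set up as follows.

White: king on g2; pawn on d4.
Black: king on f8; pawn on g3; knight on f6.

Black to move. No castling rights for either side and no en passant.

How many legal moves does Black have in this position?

13

Black to move; king on f8.
In check: no.
Legal moves: Kg8, Ke8, Kg7, Kf7, Ke7, Ng8, Ne8, Nh7, Nd7, Nh5, Nd5, Ng4, Ne4.
Count: 13.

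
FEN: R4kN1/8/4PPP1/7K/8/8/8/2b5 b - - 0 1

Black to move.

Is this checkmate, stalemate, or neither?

checkmate

Black to move; black king on f8.
In check: yes, from the white rook on a8.
King squares — e7: attacked by Pf6; f7: attacked by Pe6; g7: attacked by Pf6; e8: attacked by Ra8; g8: attacked by Ra8.
Legal moves for Black: none.
In check with no legal moves → checkmate.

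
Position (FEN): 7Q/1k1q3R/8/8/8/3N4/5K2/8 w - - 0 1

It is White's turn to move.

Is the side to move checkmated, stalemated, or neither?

neither

White to move; white king on f2.
In check: no.
Legal moves for White include: Qg8, Qf8, Qe8, Qd8, Qc8+, Qb8+, Qa8+, Qg7, Qf6, Qe5, Qd4, Qc3, Qb2+, Qa1, Rg7, Rf7, Re7, Rxd7+, ... (list truncated; more exist).
White has legal moves and is not in check → neither.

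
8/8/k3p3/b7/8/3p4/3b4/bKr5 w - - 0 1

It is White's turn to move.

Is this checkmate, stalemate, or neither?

White to move; white king on b1.
In check: yes, from the black rook on c1.
King squares — a1: attacked by Rc1; c1: attacked by Bd2; a2: available; b2: attacked by Ba1; c2: attacked by Rc1.
Legal moves for White: Ka2.
White is in check but has 1 legal move → neither.

neither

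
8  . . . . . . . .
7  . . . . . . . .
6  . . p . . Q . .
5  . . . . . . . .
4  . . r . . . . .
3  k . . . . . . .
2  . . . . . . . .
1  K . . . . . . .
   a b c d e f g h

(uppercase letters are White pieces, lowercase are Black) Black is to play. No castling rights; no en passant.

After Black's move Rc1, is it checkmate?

After Rc1: white king on a1; in check: yes, from the black rook on c1.
King squares — b1: attacked by Rc1; a2: attacked by Ka3; b2: attacked by Ka3.
White has no legal moves → checkmate.

yes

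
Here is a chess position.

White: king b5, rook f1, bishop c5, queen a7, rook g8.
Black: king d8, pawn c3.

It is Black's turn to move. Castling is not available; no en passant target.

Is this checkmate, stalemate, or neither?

checkmate

Black to move; black king on d8.
In check: yes, from the white rook on g8.
King squares — c7: attacked by Qa7; d7: attacked by Qa7; e7: attacked by Bc5; c8: attacked by Rg8; e8: attacked by Rg8.
Legal moves for Black: none.
In check with no legal moves → checkmate.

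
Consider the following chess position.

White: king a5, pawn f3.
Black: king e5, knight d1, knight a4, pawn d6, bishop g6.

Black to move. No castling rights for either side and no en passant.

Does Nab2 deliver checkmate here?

After Nab2: white king on a5; in check: no.
White is not in check, so this cannot be checkmate.

no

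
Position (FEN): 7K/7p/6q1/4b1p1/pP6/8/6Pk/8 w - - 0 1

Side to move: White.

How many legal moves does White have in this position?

0

White to move; king on h8.
In check: yes, from the black bishop on e5.
Legal moves: none.
Count: 0.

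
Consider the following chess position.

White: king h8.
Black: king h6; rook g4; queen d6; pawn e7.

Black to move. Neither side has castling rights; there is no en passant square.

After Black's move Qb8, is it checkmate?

yes

After Qb8: white king on h8; in check: yes, from the black queen on b8.
King squares — g7: attacked by Rg4; h7: attacked by Kh6; g8: attacked by Rg4.
White has no legal moves → checkmate.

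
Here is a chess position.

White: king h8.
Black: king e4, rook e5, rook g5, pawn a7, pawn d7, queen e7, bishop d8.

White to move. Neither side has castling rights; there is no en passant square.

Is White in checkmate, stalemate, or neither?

White to move; white king on h8.
In check: no.
King squares — g7: attacked by Rg5; h7: attacked by Qe7; g8: attacked by Rg5.
Legal moves for White: none.
Not in check and no legal moves → stalemate.

stalemate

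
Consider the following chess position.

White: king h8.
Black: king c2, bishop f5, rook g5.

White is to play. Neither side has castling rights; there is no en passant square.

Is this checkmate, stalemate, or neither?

stalemate

White to move; white king on h8.
In check: no.
King squares — g7: attacked by Rg5; h7: attacked by Bf5; g8: attacked by Rg5.
Legal moves for White: none.
Not in check and no legal moves → stalemate.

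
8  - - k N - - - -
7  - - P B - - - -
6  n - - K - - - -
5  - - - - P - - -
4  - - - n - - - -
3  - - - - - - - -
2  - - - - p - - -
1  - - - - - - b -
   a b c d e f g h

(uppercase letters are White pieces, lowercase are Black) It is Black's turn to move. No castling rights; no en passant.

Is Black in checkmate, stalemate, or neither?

Black to move; black king on c8.
In check: yes, from the white bishop on d7.
King squares — b7: attacked by Nd8; c7: attacked by Kd6; d7: attacked by Kd6; b8: attacked by Pc7; d8: attacked by Pc7.
Legal moves for Black: none.
In check with no legal moves → checkmate.

checkmate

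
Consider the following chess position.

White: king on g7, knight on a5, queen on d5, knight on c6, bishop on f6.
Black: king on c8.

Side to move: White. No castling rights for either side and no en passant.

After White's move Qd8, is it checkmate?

yes

After Qd8: black king on c8; in check: yes, from the white queen on d8.
King squares — b7: attacked by Na5; c7: attacked by Qd8; d7: attacked by Qd8; b8: attacked by Nc6; d8: attacked by Nc6.
Black has no legal moves → checkmate.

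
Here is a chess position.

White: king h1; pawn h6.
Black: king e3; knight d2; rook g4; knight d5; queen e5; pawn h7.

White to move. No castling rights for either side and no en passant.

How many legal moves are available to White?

White to move; king on h1.
In check: no.
Legal moves: none.
Count: 0.

0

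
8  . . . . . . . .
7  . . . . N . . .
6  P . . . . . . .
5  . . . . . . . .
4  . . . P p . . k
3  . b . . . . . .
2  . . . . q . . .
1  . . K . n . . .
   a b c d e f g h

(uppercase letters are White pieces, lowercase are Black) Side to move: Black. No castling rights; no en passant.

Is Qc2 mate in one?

After Qc2: white king on c1; in check: yes, from the black queen on c2.
King squares — b1: attacked by Qc2; d1: attacked by Qc2; b2: attacked by Qc2; c2: attacked by Ne1; d2: attacked by Qc2.
White has no legal moves → checkmate.

yes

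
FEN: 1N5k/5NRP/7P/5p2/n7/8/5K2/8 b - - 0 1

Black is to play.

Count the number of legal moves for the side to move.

Black to move; king on h8.
In check: yes, from the white knight on f7.
Legal moves: none.
Count: 0.

0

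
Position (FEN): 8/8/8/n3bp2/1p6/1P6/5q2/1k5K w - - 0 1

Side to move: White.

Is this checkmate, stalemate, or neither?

stalemate

White to move; white king on h1.
In check: no.
King squares — g1: attacked by Qf2; g2: attacked by Qf2; h2: attacked by Qf2.
Legal moves for White: none.
Not in check and no legal moves → stalemate.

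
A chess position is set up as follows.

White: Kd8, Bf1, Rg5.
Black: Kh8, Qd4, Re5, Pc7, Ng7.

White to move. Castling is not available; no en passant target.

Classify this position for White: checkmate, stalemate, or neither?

White to move; white king on d8.
In check: yes, from the black queen on d4.
King squares — c7: available; d7: attacked by Qd4; e7: attacked by Re5; c8: available; e8: attacked by Re5.
Legal moves for White: Kc8, Kxc7.
White is in check but has 2 legal moves → neither.

neither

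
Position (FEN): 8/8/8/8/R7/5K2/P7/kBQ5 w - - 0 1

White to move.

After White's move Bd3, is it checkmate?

yes

After Bd3: black king on a1; in check: yes, from the white queen on c1.
King squares — b1: attacked by Qc1; a2: attacked by Ra4; b2: attacked by Qc1.
Black has no legal moves → checkmate.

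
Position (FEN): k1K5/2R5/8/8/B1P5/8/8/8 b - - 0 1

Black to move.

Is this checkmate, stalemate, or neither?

stalemate

Black to move; black king on a8.
In check: no.
King squares — a7: attacked by Rc7; b7: attacked by Rc7; b8: attacked by Kc8.
Legal moves for Black: none.
Not in check and no legal moves → stalemate.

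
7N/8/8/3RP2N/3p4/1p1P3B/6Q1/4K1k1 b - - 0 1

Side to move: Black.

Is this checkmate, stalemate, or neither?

Black to move; black king on g1.
In check: yes, from the white queen on g2.
King squares — f1: attacked by Ke1; h1: attacked by Qg2; f2: attacked by Ke1; g2: attacked by Bh3; h2: attacked by Qg2.
Legal moves for Black: none.
In check with no legal moves → checkmate.

checkmate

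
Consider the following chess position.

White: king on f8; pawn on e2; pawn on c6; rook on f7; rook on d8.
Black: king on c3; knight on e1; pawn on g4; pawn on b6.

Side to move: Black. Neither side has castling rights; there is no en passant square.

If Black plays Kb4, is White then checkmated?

no

After Kb4: white king on f8; in check: no.
White is not in check, so this cannot be checkmate.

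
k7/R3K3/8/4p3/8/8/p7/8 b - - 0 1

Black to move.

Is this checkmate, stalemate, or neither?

Black to move; black king on a8.
In check: yes, from the white rook on a7.
Legal moves for Black: Kb8, Kxa7.
Black is in check but has 2 legal moves → neither.

neither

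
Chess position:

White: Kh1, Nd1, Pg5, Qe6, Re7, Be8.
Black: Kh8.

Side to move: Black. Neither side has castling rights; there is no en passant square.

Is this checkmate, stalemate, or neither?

stalemate

Black to move; black king on h8.
In check: no.
King squares — g7: attacked by Re7; h7: attacked by Re7; g8: attacked by Qe6.
Legal moves for Black: none.
Not in check and no legal moves → stalemate.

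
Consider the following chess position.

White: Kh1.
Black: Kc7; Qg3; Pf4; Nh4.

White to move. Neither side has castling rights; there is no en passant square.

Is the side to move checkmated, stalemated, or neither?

stalemate

White to move; white king on h1.
In check: no.
King squares — g1: attacked by Qg3; g2: attacked by Qg3; h2: attacked by Qg3.
Legal moves for White: none.
Not in check and no legal moves → stalemate.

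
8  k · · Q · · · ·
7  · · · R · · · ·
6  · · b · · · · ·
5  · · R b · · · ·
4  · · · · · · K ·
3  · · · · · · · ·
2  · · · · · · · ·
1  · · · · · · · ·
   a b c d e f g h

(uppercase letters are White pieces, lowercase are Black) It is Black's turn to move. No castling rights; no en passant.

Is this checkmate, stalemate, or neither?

Black to move; black king on a8.
In check: yes, from the white queen on d8.
King squares — a7: attacked by Rd7; b7: attacked by Rd7; b8: attacked by Qd8.
Legal moves for Black: none.
In check with no legal moves → checkmate.

checkmate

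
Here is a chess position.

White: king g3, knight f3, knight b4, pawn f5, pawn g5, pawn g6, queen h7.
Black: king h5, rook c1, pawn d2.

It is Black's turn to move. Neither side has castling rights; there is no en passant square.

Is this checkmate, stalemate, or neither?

checkmate

Black to move; black king on h5.
In check: yes, from the white queen on h7.
King squares — g4: attacked by Kg3; h4: attacked by Nf3; g5: attacked by Nf3; g6: attacked by Pf5; h6: attacked by Pg5.
Legal moves for Black: none.
In check with no legal moves → checkmate.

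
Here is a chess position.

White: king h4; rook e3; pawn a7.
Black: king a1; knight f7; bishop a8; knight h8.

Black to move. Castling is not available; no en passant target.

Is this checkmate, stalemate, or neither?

Black to move; black king on a1.
In check: no.
Legal moves for Black: Ng6+, Bb7, Bc6, Bd5, Be4, Bf3, Bg2, Bh1, Nd8, Nh6, Nd6, Ng5, Ne5, Kb2, Ka2, Kb1.
Black has 16 legal moves and is not in check → neither.

neither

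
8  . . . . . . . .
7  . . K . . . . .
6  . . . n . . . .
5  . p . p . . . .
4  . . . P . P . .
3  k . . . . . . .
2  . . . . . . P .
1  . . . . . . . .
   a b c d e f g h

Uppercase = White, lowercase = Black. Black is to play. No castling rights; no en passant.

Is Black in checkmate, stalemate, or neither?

Black to move; black king on a3.
In check: no.
Legal moves for Black: Ne8+, Nc8, Nf7, Nb7, Nf5, Ne4, Nc4, Kb4, Ka4, Kb3, Kb2, Ka2, b4.
Black has 13 legal moves and is not in check → neither.

neither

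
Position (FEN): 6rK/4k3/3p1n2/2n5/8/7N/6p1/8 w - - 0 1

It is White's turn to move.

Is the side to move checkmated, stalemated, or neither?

White to move; white king on h8.
In check: yes, from the black rook on g8.
King squares — g7: attacked by Rg8; h7: attacked by Nf6; g8: attacked by Nf6.
Legal moves for White: none.
In check with no legal moves → checkmate.

checkmate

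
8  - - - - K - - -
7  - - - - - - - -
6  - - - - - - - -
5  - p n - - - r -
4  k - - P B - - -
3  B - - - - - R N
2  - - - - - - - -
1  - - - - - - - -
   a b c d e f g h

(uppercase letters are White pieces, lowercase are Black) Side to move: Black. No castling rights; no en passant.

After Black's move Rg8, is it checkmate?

After Rg8: white king on e8; in check: yes, from the black rook on g8.
White has 3 legal replies: Kf7, Ke7, Rxg8.
In check but a legal move exists → not checkmate.

no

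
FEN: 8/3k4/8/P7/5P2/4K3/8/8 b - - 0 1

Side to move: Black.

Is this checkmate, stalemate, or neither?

Black to move; black king on d7.
In check: no.
Legal moves for Black: Ke8, Kd8, Kc8, Ke7, Kc7, Ke6, Kd6, Kc6.
Black has 8 legal moves and is not in check → neither.

neither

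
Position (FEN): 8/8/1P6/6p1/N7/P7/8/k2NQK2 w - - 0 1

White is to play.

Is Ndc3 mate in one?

After Ndc3: black king on a1; in check: yes, from the white queen on e1.
King squares — b1: attacked by Qe1; a2: attacked by Nc3; b2: attacked by Na4.
Black has no legal moves → checkmate.

yes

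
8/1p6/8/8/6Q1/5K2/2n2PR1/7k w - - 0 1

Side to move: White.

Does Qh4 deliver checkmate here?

yes

After Qh4: black king on h1; in check: yes, from the white queen on h4.
King squares — g1: attacked by Rg2; g2: attacked by Kf3; h2: attacked by Rg2.
Black has no legal moves → checkmate.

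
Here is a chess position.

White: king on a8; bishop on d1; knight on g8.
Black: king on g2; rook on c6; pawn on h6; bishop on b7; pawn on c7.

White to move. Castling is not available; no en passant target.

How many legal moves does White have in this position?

White to move; king on a8.
In check: yes, from the black bishop on b7.
Legal moves: Kb8, Kxb7, Ka7.
Count: 3.

3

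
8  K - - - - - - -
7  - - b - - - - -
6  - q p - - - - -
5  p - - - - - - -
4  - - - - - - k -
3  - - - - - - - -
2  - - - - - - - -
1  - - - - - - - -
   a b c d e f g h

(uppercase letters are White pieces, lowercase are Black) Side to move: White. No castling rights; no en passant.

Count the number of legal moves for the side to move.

0

White to move; king on a8.
In check: no.
Legal moves: none.
Count: 0.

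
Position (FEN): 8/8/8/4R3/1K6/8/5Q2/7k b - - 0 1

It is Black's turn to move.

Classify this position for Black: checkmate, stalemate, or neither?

stalemate

Black to move; black king on h1.
In check: no.
King squares — g1: attacked by Qf2; g2: attacked by Qf2; h2: attacked by Qf2.
Legal moves for Black: none.
Not in check and no legal moves → stalemate.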